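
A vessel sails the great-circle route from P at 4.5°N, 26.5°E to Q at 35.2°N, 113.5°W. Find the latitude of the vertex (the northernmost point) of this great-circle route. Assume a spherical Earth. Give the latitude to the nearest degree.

≈ 50°N

The great circle lies in the plane with unit normal n̂ = (p₁ × p₂)/|p₁ × p₂|.
Here n̂_z ≈ -0.642; the vertex latitude is φ_max = arccos|n̂_z| ≈ 50.0°.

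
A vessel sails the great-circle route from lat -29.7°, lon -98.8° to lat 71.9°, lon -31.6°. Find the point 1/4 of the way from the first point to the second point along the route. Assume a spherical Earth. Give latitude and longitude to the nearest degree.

≈ lat -3°, lon -91°

The haversine formula gives a central angle δ ≈ 1.946 rad (111.5°) between the endpoints.
Interpolate at f = 1/4 with slerp weights a = sin((1−f)δ)/sin δ ≈ 1.068, b = sin(fδ)/sin δ ≈ 0.502.
p = a·p₁ + b·p₂ ≈ (-0.009, -0.999, -0.052); φ = arcsin(p_z) ≈ -2.96°, λ = atan2(p_y, p_x) ≈ -90.52°.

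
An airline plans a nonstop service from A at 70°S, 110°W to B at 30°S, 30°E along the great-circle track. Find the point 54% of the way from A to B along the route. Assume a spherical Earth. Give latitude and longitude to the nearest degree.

≈ 63°S, 13°E

Convert each endpoint to a unit vector on the sphere (x = cos φ cos λ, y = cos φ sin λ, z = sin φ).
The central angle between the endpoints is δ = arccos(p₁·p₂) ≈ 1.325 rad (75.9°).
Interpolate at f = 0.54 with slerp weights a = sin((1−f)δ)/sin δ ≈ 0.590, b = sin(fδ)/sin δ ≈ 0.676.
p = a·p₁ + b·p₂ ≈ (0.438, 0.103, -0.893); φ = arcsin(p_z) ≈ -63.24°, λ = atan2(p_y, p_x) ≈ 13.25°.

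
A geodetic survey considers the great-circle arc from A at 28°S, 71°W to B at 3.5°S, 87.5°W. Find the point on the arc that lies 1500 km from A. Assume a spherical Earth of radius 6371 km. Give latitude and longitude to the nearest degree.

≈ 17°S, 79°W

Convert each endpoint to a unit vector on the sphere (x = cos φ cos λ, y = cos φ sin λ, z = sin φ).
The central angle between the endpoints is δ = arccos(p₁·p₂) ≈ 0.508 rad (29.1°). The total great-circle distance is δ·R ≈ 0.508 × 6371 ≈ 3237 km, so the target fraction is f = 1500/3237 ≈ 0.463.
Interpolate at f ≈ 0.463 with slerp weights a = sin((1−f)δ)/sin δ ≈ 0.554, b = sin(fδ)/sin δ ≈ 0.479.
p = a·p₁ + b·p₂ ≈ (0.180, -0.940, -0.289); φ = arcsin(p_z) ≈ -16.81°, λ = atan2(p_y, p_x) ≈ -79.16°.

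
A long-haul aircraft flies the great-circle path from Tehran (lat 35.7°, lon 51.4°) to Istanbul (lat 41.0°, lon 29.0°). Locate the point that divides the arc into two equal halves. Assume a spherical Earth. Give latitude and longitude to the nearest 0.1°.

≈ lat 38.9°, lon 40.6°

Write both endpoints as unit vectors p₁, p₂ with components (cos φ cos λ, cos φ sin λ, sin φ).
The central angle between the endpoints is δ = arccos(p₁·p₂) ≈ 0.319 rad (18.3°).
Interpolate at f = 1/2 with slerp weights a = sin((1−f)δ)/sin δ ≈ 0.506, b = sin(fδ)/sin δ ≈ 0.506.
p = a·p₁ + b·p₂ ≈ (0.591, 0.507, 0.628); φ = arcsin(p_z) ≈ 38.89°, λ = atan2(p_y, p_x) ≈ 40.62°.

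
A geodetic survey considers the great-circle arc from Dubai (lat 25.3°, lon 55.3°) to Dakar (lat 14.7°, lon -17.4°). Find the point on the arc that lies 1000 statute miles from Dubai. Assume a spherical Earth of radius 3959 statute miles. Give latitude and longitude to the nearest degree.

≈ lat 26°, lon 39°

From cos δ = sin φ₁ sin φ₂ + cos φ₁ cos φ₂ cos Δλ, the central angle is δ ≈ 1.193 rad (68.4°). The total great-circle distance is δ·R ≈ 1.193 × 3959 ≈ 4725 mi, so the target fraction is f = 1000/4725 ≈ 0.212.
Interpolate at f ≈ 0.212 with slerp weights a = sin((1−f)δ)/sin δ ≈ 0.869, b = sin(fδ)/sin δ ≈ 0.269.
p = a·p₁ + b·p₂ ≈ (0.695, 0.568, 0.440); φ = arcsin(p_z) ≈ 26.08°, λ = atan2(p_y, p_x) ≈ 39.25°.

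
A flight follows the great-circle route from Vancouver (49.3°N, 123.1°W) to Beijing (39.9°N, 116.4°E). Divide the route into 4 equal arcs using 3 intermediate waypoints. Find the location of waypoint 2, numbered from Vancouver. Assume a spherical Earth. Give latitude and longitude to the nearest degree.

≈ (63°N, 169°E)

From cos δ = sin φ₁ sin φ₂ + cos φ₁ cos φ₂ cos Δλ, the central angle is δ ≈ 1.336 rad (76.6°).
Interpolate at f = 2/4 with slerp weights a = sin((1−f)δ)/sin δ ≈ 0.637, b = sin(fδ)/sin δ ≈ 0.637.
p = a·p₁ + b·p₂ ≈ (-0.444, 0.090, 0.891); φ = arcsin(p_z) ≈ 63.06°, λ = atan2(p_y, p_x) ≈ 168.58°.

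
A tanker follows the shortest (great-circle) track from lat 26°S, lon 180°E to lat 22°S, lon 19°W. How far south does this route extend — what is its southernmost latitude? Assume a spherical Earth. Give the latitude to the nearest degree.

≈ 70°S

The great circle lies in the plane with unit normal n̂ = (p₁ × p₂)/|p₁ × p₂|.
Here n̂_z ≈ +0.347; the vertex latitude is φ_max = arccos|n̂_z| ≈ 69.7°.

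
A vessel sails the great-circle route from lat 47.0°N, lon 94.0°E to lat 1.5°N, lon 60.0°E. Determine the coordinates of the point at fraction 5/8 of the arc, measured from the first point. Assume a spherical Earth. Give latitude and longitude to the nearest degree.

≈ lat 19°N, lon 70°E

Convert each endpoint to a unit vector on the sphere (x = cos φ cos λ, y = cos φ sin λ, z = sin φ).
The central angle between the endpoints is δ = arccos(p₁·p₂) ≈ 0.947 rad (54.2°).
Interpolate at f = 5/8 with slerp weights a = sin((1−f)δ)/sin δ ≈ 0.428, b = sin(fδ)/sin δ ≈ 0.687.
p = a·p₁ + b·p₂ ≈ (0.323, 0.886, 0.331); φ = arcsin(p_z) ≈ 19.35°, λ = atan2(p_y, p_x) ≈ 69.97°.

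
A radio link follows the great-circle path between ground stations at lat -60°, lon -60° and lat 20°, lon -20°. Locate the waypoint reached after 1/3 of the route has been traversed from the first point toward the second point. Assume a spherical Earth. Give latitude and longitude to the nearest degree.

≈ lat -35°, lon -39°

Convert each endpoint to a unit vector on the sphere (x = cos φ cos λ, y = cos φ sin λ, z = sin φ).
The central angle between the endpoints is δ = arccos(p₁·p₂) ≈ 1.507 rad (86.3°).
Interpolate at f = 1/3 with slerp weights a = sin((1−f)δ)/sin δ ≈ 0.846, b = sin(fδ)/sin δ ≈ 0.482.
p = a·p₁ + b·p₂ ≈ (0.637, -0.521, -0.567); φ = arcsin(p_z) ≈ -34.57°, λ = atan2(p_y, p_x) ≈ -39.27°.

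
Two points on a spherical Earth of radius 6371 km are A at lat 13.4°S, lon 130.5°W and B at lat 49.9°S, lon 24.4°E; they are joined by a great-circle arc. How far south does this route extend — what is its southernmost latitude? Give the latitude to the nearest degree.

The great circle lies in the plane with unit normal n̂ = (p₁ × p₂)/|p₁ × p₂|.
Here n̂_z ≈ +0.289; the vertex latitude is φ_max = arccos|n̂_z| ≈ 73.2°.

≈ 73°S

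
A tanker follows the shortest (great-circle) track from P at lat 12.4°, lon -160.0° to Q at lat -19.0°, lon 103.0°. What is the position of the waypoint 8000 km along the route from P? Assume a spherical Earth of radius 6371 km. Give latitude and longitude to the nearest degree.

Convert each endpoint to a unit vector on the sphere (x = cos φ cos λ, y = cos φ sin λ, z = sin φ).
The central angle between the endpoints is δ = arccos(p₁·p₂) ≈ 1.754 rad (100.5°). The total great-circle distance is δ·R ≈ 1.754 × 6371 ≈ 11176 km, so the target fraction is f = 8000/11176 ≈ 0.716.
Interpolate at f ≈ 0.716 with slerp weights a = sin((1−f)δ)/sin δ ≈ 0.486, b = sin(fδ)/sin δ ≈ 0.967.
p = a·p₁ + b·p₂ ≈ (-0.652, 0.728, -0.210); φ = arcsin(p_z) ≈ -12.15°, λ = atan2(p_y, p_x) ≈ 131.83°.

≈ lat -12°, lon 132°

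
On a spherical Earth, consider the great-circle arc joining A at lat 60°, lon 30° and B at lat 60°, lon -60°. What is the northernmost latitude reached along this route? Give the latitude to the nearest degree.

The great circle lies in the plane with unit normal n̂ = (p₁ × p₂)/|p₁ × p₂|.
Here n̂_z ≈ -0.378; the vertex latitude is φ_max = arccos|n̂_z| ≈ 67.8°.

≈ 68°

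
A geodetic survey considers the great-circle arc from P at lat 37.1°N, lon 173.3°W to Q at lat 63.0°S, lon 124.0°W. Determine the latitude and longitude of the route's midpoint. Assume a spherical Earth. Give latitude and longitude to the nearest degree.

≈ lat 14°S, lon 156°W

The haversine formula gives a central angle δ ≈ 1.877 rad (107.5°) between the endpoints.
Interpolate at f = 1/2 with slerp weights a = sin((1−f)δ)/sin δ ≈ 0.846, b = sin(fδ)/sin δ ≈ 0.846.
p = a·p₁ + b·p₂ ≈ (-0.885, -0.397, -0.243); φ = arcsin(p_z) ≈ -14.09°, λ = atan2(p_y, p_x) ≈ -155.83°.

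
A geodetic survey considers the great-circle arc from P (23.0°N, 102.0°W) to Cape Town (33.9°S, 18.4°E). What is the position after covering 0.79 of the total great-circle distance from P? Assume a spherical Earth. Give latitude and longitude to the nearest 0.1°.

≈ (27.9°S, 12.1°W)

Convert each endpoint to a unit vector on the sphere (x = cos φ cos λ, y = cos φ sin λ, z = sin φ).
The central angle between the endpoints is δ = arccos(p₁·p₂) ≈ 2.220 rad (127.2°).
Interpolate at f = 0.79 with slerp weights a = sin((1−f)δ)/sin δ ≈ 0.564, b = sin(fδ)/sin δ ≈ 1.234.
p = a·p₁ + b·p₂ ≈ (0.864, -0.185, -0.468); φ = arcsin(p_z) ≈ -27.91°, λ = atan2(p_y, p_x) ≈ -12.06°.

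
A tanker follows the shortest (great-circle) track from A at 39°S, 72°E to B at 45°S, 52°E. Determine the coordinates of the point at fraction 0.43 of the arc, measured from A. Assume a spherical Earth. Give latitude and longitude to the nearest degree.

≈ 42°S, 64°E

Write both endpoints as unit vectors p₁, p₂ with components (cos φ cos λ, cos φ sin λ, sin φ).
The central angle between the endpoints is δ = arccos(p₁·p₂) ≈ 0.279 rad (16.0°).
Interpolate at f = 0.43 with slerp weights a = sin((1−f)δ)/sin δ ≈ 0.575, b = sin(fδ)/sin δ ≈ 0.435.
p = a·p₁ + b·p₂ ≈ (0.327, 0.667, -0.669); φ = arcsin(p_z) ≈ -42.00°, λ = atan2(p_y, p_x) ≈ 63.87°.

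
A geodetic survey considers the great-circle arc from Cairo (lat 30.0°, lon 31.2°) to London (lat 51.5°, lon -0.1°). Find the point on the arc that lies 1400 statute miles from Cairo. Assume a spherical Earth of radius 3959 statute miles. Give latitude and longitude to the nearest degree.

From cos δ = sin φ₁ sin φ₂ + cos φ₁ cos φ₂ cos Δλ, the central angle is δ ≈ 0.551 rad (31.6°). The total great-circle distance is δ·R ≈ 0.551 × 3959 ≈ 2182 mi, so the target fraction is f = 1400/2182 ≈ 0.642.
Interpolate at f ≈ 0.642 with slerp weights a = sin((1−f)δ)/sin δ ≈ 0.375, b = sin(fδ)/sin δ ≈ 0.661.
p = a·p₁ + b·p₂ ≈ (0.689, 0.167, 0.705); φ = arcsin(p_z) ≈ 44.82°, λ = atan2(p_y, p_x) ≈ 13.65°.

≈ lat 45°, lon 14°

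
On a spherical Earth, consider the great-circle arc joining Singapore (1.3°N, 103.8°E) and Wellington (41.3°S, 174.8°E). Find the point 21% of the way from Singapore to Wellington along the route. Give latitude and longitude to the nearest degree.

Write both endpoints as unit vectors p₁, p₂ with components (cos φ cos λ, cos φ sin λ, sin φ).
The central angle between the endpoints is δ = arccos(p₁·p₂) ≈ 1.339 rad (76.7°).
Interpolate at f = 0.21 with slerp weights a = sin((1−f)δ)/sin δ ≈ 0.895, b = sin(fδ)/sin δ ≈ 0.285.
p = a·p₁ + b·p₂ ≈ (-0.427, 0.889, -0.168); φ = arcsin(p_z) ≈ -9.67°, λ = atan2(p_y, p_x) ≈ 115.66°.

≈ 10°S, 116°E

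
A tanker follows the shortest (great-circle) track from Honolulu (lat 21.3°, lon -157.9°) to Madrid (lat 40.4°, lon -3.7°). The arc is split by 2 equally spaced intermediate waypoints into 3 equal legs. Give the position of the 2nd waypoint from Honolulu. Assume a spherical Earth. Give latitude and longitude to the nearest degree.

Convert each endpoint to a unit vector on the sphere (x = cos φ cos λ, y = cos φ sin λ, z = sin φ).
The central angle between the endpoints is δ = arccos(p₁·p₂) ≈ 1.986 rad (113.8°).
Interpolate at f = 2/3 with slerp weights a = sin((1−f)δ)/sin δ ≈ 0.672, b = sin(fδ)/sin δ ≈ 1.060.
p = a·p₁ + b·p₂ ≈ (0.225, -0.288, 0.931); φ = arcsin(p_z) ≈ 68.57°, λ = atan2(p_y, p_x) ≈ -51.90°.

≈ lat 69°, lon -52°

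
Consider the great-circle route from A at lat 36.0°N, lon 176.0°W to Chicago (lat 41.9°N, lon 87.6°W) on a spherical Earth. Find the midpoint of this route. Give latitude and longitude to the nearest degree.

The haversine formula gives a central angle δ ≈ 1.149 rad (65.8°) between the endpoints.
Interpolate at f = 1/2 with slerp weights a = sin((1−f)δ)/sin δ ≈ 0.596, b = sin(fδ)/sin δ ≈ 0.596.
p = a·p₁ + b·p₂ ≈ (-0.462, -0.477, 0.748); φ = arcsin(p_z) ≈ 48.41°, λ = atan2(p_y, p_x) ≈ -134.12°.

≈ lat 48°N, lon 134°W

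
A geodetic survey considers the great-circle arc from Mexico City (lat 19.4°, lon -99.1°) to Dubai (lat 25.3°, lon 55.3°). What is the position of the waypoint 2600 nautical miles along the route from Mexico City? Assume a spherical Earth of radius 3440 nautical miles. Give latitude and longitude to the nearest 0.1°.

≈ lat 53.3°, lon -64.0°

Convert each endpoint to a unit vector on the sphere (x = cos φ cos λ, y = cos φ sin λ, z = sin φ).
The central angle between the endpoints is δ = arccos(p₁·p₂) ≈ 2.249 rad (128.8°). The total great-circle distance is δ·R ≈ 2.249 × 3440 ≈ 7735 nmi, so the target fraction is f = 2600/7735 ≈ 0.336.
Interpolate at f ≈ 0.336 with slerp weights a = sin((1−f)δ)/sin δ ≈ 1.280, b = sin(fδ)/sin δ ≈ 0.881.
p = a·p₁ + b·p₂ ≈ (0.262, -0.538, 0.801); φ = arcsin(p_z) ≈ 53.27°, λ = atan2(p_y, p_x) ≈ -63.99°.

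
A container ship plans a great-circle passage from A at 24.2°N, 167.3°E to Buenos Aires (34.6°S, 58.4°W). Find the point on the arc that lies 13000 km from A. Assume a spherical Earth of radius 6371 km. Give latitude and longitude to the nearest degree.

Convert each endpoint to a unit vector on the sphere (x = cos φ cos λ, y = cos φ sin λ, z = sin φ).
The central angle between the endpoints is δ = arccos(p₁·p₂) ≈ 2.430 rad (139.2°). The total great-circle distance is δ·R ≈ 2.430 × 6371 ≈ 15480 km, so the target fraction is f = 13000/15480 ≈ 0.840.
Interpolate at f ≈ 0.840 with slerp weights a = sin((1−f)δ)/sin δ ≈ 0.581, b = sin(fδ)/sin δ ≈ 1.365.
p = a·p₁ + b·p₂ ≈ (0.072, -0.841, -0.537); φ = arcsin(p_z) ≈ -32.48°, λ = atan2(p_y, p_x) ≈ -85.11°.

≈ 32°S, 85°W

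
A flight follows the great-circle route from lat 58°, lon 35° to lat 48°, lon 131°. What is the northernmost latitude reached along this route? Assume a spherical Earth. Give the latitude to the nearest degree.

The great circle lies in the plane with unit normal n̂ = (p₁ × p₂)/|p₁ × p₂|.
Here n̂_z ≈ +0.438; the vertex latitude is φ_max = arccos|n̂_z| ≈ 64.0°.
Check via Clairaut: cos φ_max = |cos φ₁| · sin C = cos(58.0°)·sin(55.7°) ≈ 0.438, again giving ≈ 64.0°.

≈ 64°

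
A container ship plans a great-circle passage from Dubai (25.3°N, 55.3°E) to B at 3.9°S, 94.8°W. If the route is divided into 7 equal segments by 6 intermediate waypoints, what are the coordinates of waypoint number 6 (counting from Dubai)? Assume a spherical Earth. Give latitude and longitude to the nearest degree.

From cos δ = sin φ₁ sin φ₂ + cos φ₁ cos φ₂ cos Δλ, the central angle is δ ≈ 2.517 rad (144.2°).
Interpolate at f = 6/7 with slerp weights a = sin((1−f)δ)/sin δ ≈ 0.601, b = sin(fδ)/sin δ ≈ 1.424.
p = a·p₁ + b·p₂ ≈ (0.191, -0.969, 0.160); φ = arcsin(p_z) ≈ 9.22°, λ = atan2(p_y, p_x) ≈ -78.86°.

≈ 9°N, 79°W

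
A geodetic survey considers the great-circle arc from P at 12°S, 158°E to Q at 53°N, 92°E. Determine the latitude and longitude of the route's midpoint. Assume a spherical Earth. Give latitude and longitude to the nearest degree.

Write both endpoints as unit vectors p₁, p₂ with components (cos φ cos λ, cos φ sin λ, sin φ).
The central angle between the endpoints is δ = arccos(p₁·p₂) ≈ 1.497 rad (85.8°).
Interpolate at f = 1/2 with slerp weights a = sin((1−f)δ)/sin δ ≈ 0.683, b = sin(fδ)/sin δ ≈ 0.683.
p = a·p₁ + b·p₂ ≈ (-0.633, 0.661, 0.403); φ = arcsin(p_z) ≈ 23.78°, λ = atan2(p_y, p_x) ≈ 133.79°.

≈ 24°N, 134°E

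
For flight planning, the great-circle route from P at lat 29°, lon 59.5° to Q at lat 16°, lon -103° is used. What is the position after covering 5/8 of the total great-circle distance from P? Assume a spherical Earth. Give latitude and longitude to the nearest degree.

Write both endpoints as unit vectors p₁, p₂ with components (cos φ cos λ, cos φ sin λ, sin φ).
The central angle between the endpoints is δ = arccos(p₁·p₂) ≈ 2.303 rad (131.9°).
Interpolate at f = 5/8 with slerp weights a = sin((1−f)δ)/sin δ ≈ 1.022, b = sin(fδ)/sin δ ≈ 1.332.
p = a·p₁ + b·p₂ ≈ (0.165, -0.478, 0.863); φ = arcsin(p_z) ≈ 59.61°, λ = atan2(p_y, p_x) ≈ -70.92°.

≈ lat 60°, lon -71°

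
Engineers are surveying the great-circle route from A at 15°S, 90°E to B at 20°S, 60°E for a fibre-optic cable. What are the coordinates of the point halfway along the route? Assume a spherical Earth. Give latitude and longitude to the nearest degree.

≈ 18°S, 75°E

Convert each endpoint to a unit vector on the sphere (x = cos φ cos λ, y = cos φ sin λ, z = sin φ).
The central angle between the endpoints is δ = arccos(p₁·p₂) ≈ 0.506 rad (29.0°).
Interpolate at f = 1/2 with slerp weights a = sin((1−f)δ)/sin δ ≈ 0.516, b = sin(fδ)/sin δ ≈ 0.516.
p = a·p₁ + b·p₂ ≈ (0.243, 0.919, -0.310); φ = arcsin(p_z) ≈ -18.08°, λ = atan2(p_y, p_x) ≈ 75.21°.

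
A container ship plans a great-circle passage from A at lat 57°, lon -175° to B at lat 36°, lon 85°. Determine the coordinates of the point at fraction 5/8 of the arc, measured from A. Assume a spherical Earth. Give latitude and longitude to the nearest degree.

From cos δ = sin φ₁ sin φ₂ + cos φ₁ cos φ₂ cos Δλ, the central angle is δ ≈ 1.141 rad (65.4°).
Interpolate at f = 5/8 with slerp weights a = sin((1−f)δ)/sin δ ≈ 0.456, b = sin(fδ)/sin δ ≈ 0.720.
p = a·p₁ + b·p₂ ≈ (-0.197, 0.558, 0.806); φ = arcsin(p_z) ≈ 53.70°, λ = atan2(p_y, p_x) ≈ 109.43°.

≈ lat 54°, lon 109°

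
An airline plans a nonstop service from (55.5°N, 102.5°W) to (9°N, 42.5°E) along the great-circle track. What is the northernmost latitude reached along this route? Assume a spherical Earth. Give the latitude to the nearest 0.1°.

The great circle lies in the plane with unit normal n̂ = (p₁ × p₂)/|p₁ × p₂|.
Here n̂_z ≈ +0.340; the vertex latitude is φ_max = arccos|n̂_z| ≈ 70.1°.
Check via Clairaut: cos φ_max = |cos φ₁| · sin C = cos(55.5°)·sin(36.9°) ≈ 0.340, again giving ≈ 70.1°.

≈ 70.1°N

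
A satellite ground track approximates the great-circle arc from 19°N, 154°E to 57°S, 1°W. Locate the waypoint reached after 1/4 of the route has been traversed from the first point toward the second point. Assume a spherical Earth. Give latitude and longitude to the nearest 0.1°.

≈ 13.5°S, 142.5°E

The haversine formula gives a central angle δ ≈ 2.404 rad (137.7°) between the endpoints.
Interpolate at f = 1/4 with slerp weights a = sin((1−f)δ)/sin δ ≈ 1.446, b = sin(fδ)/sin δ ≈ 0.840.
p = a·p₁ + b·p₂ ≈ (-0.772, 0.592, -0.234); φ = arcsin(p_z) ≈ -13.52°, λ = atan2(p_y, p_x) ≈ 142.53°.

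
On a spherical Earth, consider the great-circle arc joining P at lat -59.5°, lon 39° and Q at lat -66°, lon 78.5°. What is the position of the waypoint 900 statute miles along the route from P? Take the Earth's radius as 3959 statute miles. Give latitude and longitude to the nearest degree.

≈ lat -65°, lon 65°

The haversine formula gives a central angle δ ≈ 0.329 rad (18.8°) between the endpoints. The total great-circle distance is δ·R ≈ 0.329 × 3959 ≈ 1302 mi, so the target fraction is f = 900/1302 ≈ 0.691.
Interpolate at f ≈ 0.691 with slerp weights a = sin((1−f)δ)/sin δ ≈ 0.314, b = sin(fδ)/sin δ ≈ 0.698.
p = a·p₁ + b·p₂ ≈ (0.180, 0.378, -0.908); φ = arcsin(p_z) ≈ -65.22°, λ = atan2(p_y, p_x) ≈ 64.52°.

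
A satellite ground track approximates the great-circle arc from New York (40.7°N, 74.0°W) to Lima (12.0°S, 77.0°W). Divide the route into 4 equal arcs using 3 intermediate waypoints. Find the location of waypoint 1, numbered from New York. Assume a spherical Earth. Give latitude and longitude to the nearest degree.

≈ (28°N, 75°W)

From cos δ = sin φ₁ sin φ₂ + cos φ₁ cos φ₂ cos Δλ, the central angle is δ ≈ 0.921 rad (52.8°).
Interpolate at f = 1/4 with slerp weights a = sin((1−f)δ)/sin δ ≈ 0.800, b = sin(fδ)/sin δ ≈ 0.287.
p = a·p₁ + b·p₂ ≈ (0.230, -0.856, 0.462); φ = arcsin(p_z) ≈ 27.53°, λ = atan2(p_y, p_x) ≈ -74.95°.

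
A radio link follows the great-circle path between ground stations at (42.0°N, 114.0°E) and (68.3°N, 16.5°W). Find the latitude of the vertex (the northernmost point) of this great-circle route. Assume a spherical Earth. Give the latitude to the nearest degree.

≈ 77°N

The great circle lies in the plane with unit normal n̂ = (p₁ × p₂)/|p₁ × p₂|.
Here n̂_z ≈ -0.233; the vertex latitude is φ_max = arccos|n̂_z| ≈ 76.5°.
Check via Clairaut: cos φ_max = |cos φ₁| · sin C = cos(42.0°)·sin(18.3°) ≈ 0.233, again giving ≈ 76.5°.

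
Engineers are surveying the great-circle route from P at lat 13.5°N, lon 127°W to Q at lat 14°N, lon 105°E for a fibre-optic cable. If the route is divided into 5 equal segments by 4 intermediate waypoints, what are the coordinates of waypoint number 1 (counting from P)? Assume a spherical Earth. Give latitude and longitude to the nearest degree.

≈ lat 23°N, lon 151°W

Write both endpoints as unit vectors p₁, p₂ with components (cos φ cos λ, cos φ sin λ, sin φ).
The central angle between the endpoints is δ = arccos(p₁·p₂) ≈ 2.123 rad (121.6°).
Interpolate at f = 1/5 with slerp weights a = sin((1−f)δ)/sin δ ≈ 1.165, b = sin(fδ)/sin δ ≈ 0.484.
p = a·p₁ + b·p₂ ≈ (-0.803, -0.451, 0.389); φ = arcsin(p_z) ≈ 22.89°, λ = atan2(p_y, p_x) ≈ -150.67°.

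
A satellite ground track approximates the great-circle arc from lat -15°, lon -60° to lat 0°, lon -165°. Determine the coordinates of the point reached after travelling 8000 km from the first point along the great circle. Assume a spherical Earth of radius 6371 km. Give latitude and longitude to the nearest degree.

≈ lat -8°, lon -133°

Convert each endpoint to a unit vector on the sphere (x = cos φ cos λ, y = cos φ sin λ, z = sin φ).
The central angle between the endpoints is δ = arccos(p₁·p₂) ≈ 1.823 rad (104.5°). The total great-circle distance is δ·R ≈ 1.823 × 6371 ≈ 11617 km, so the target fraction is f = 8000/11617 ≈ 0.689.
Interpolate at f ≈ 0.689 with slerp weights a = sin((1−f)δ)/sin δ ≈ 0.555, b = sin(fδ)/sin δ ≈ 0.982.
p = a·p₁ + b·p₂ ≈ (-0.680, -0.719, -0.144); φ = arcsin(p_z) ≈ -8.26°, λ = atan2(p_y, p_x) ≈ -133.42°.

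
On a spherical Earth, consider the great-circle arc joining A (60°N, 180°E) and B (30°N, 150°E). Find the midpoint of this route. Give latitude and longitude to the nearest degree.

≈ (46°N, 161°E)

Convert each endpoint to a unit vector on the sphere (x = cos φ cos λ, y = cos φ sin λ, z = sin φ).
The central angle between the endpoints is δ = arccos(p₁·p₂) ≈ 0.630 rad (36.1°).
Interpolate at f = 1/2 with slerp weights a = sin((1−f)δ)/sin δ ≈ 0.526, b = sin(fδ)/sin δ ≈ 0.526.
p = a·p₁ + b·p₂ ≈ (-0.657, 0.228, 0.718); φ = arcsin(p_z) ≈ 45.92°, λ = atan2(p_y, p_x) ≈ 160.89°.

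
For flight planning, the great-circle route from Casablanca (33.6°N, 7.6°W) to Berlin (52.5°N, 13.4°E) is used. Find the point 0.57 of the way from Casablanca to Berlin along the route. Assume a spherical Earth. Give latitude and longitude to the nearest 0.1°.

The haversine formula gives a central angle δ ≈ 0.422 rad (24.2°) between the endpoints.
Interpolate at f = 0.57 with slerp weights a = sin((1−f)δ)/sin δ ≈ 0.441, b = sin(fδ)/sin δ ≈ 0.582.
p = a·p₁ + b·p₂ ≈ (0.708, 0.034, 0.705); φ = arcsin(p_z) ≈ 44.85°, λ = atan2(p_y, p_x) ≈ 2.71°.

≈ 44.8°N, 2.7°E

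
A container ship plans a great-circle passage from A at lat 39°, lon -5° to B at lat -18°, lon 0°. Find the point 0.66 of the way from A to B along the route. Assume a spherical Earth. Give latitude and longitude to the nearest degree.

Convert each endpoint to a unit vector on the sphere (x = cos φ cos λ, y = cos φ sin λ, z = sin φ).
The central angle between the endpoints is δ = arccos(p₁·p₂) ≈ 0.998 rad (57.2°).
Interpolate at f = 0.66 with slerp weights a = sin((1−f)δ)/sin δ ≈ 0.396, b = sin(fδ)/sin δ ≈ 0.728.
p = a·p₁ + b·p₂ ≈ (0.999, -0.027, 0.024); φ = arcsin(p_z) ≈ 1.39°, λ = atan2(p_y, p_x) ≈ -1.54°.

≈ lat 1°, lon -2°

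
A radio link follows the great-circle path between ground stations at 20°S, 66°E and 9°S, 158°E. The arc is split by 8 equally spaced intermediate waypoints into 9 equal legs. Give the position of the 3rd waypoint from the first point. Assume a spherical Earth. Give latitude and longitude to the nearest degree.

≈ 22°S, 98°E

From cos δ = sin φ₁ sin φ₂ + cos φ₁ cos φ₂ cos Δλ, the central angle is δ ≈ 1.550 rad (88.8°).
Interpolate at f = 3/9 with slerp weights a = sin((1−f)δ)/sin δ ≈ 0.859, b = sin(fδ)/sin δ ≈ 0.494.
p = a·p₁ + b·p₂ ≈ (-0.124, 0.920, -0.371); φ = arcsin(p_z) ≈ -21.78°, λ = atan2(p_y, p_x) ≈ 97.68°.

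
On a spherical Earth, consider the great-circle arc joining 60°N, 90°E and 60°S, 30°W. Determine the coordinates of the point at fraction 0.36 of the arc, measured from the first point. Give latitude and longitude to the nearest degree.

Convert each endpoint to a unit vector on the sphere (x = cos φ cos λ, y = cos φ sin λ, z = sin φ).
The central angle between the endpoints is δ = arccos(p₁·p₂) ≈ 2.636 rad (151.0°).
Interpolate at f = 0.36 with slerp weights a = sin((1−f)δ)/sin δ ≈ 2.052, b = sin(fδ)/sin δ ≈ 1.679.
p = a·p₁ + b·p₂ ≈ (0.727, 0.606, 0.323); φ = arcsin(p_z) ≈ 18.82°, λ = atan2(p_y, p_x) ≈ 39.81°.

≈ 19°N, 40°E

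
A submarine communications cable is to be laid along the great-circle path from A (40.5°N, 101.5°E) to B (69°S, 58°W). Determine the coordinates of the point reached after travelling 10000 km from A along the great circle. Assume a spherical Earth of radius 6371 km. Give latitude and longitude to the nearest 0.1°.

≈ (47.4°S, 80.1°E)

Write both endpoints as unit vectors p₁, p₂ with components (cos φ cos λ, cos φ sin λ, sin φ).
The central angle between the endpoints is δ = arccos(p₁·p₂) ≈ 2.609 rad (149.5°). The total great-circle distance is δ·R ≈ 2.609 × 6371 ≈ 16623 km, so the target fraction is f = 10000/16623 ≈ 0.602.
Interpolate at f ≈ 0.602 with slerp weights a = sin((1−f)δ)/sin δ ≈ 1.698, b = sin(fδ)/sin δ ≈ 1.970.
p = a·p₁ + b·p₂ ≈ (0.117, 0.667, -0.736); φ = arcsin(p_z) ≈ -47.39°, λ = atan2(p_y, p_x) ≈ 80.08°.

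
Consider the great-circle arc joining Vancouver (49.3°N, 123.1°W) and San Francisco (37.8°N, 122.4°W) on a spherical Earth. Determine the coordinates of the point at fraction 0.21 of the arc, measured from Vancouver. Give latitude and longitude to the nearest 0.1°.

Convert each endpoint to a unit vector on the sphere (x = cos φ cos λ, y = cos φ sin λ, z = sin φ).
The central angle between the endpoints is δ = arccos(p₁·p₂) ≈ 0.201 rad (11.5°).
Interpolate at f = 0.21 with slerp weights a = sin((1−f)δ)/sin δ ≈ 0.792, b = sin(fδ)/sin δ ≈ 0.211.
p = a·p₁ + b·p₂ ≈ (-0.372, -0.574, 0.730); φ = arcsin(p_z) ≈ 46.89°, λ = atan2(p_y, p_x) ≈ -122.93°.

≈ 46.9°N, 122.9°W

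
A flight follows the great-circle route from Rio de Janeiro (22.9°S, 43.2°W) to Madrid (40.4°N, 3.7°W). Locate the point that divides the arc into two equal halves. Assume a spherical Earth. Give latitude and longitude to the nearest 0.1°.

Write both endpoints as unit vectors p₁, p₂ with components (cos φ cos λ, cos φ sin λ, sin φ).
The central angle between the endpoints is δ = arccos(p₁·p₂) ≈ 1.277 rad (73.2°).
Interpolate at f = 1/2 with slerp weights a = sin((1−f)δ)/sin δ ≈ 0.623, b = sin(fδ)/sin δ ≈ 0.623.
p = a·p₁ + b·p₂ ≈ (0.891, -0.423, 0.161); φ = arcsin(p_z) ≈ 9.28°, λ = atan2(p_y, p_x) ≈ -25.40°.

≈ (9.3°N, 25.4°W)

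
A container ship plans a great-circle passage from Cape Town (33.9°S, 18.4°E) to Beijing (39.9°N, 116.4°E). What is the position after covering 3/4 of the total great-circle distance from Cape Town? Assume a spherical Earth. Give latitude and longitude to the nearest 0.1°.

≈ (24.4°N, 87.0°E)

Write both endpoints as unit vectors p₁, p₂ with components (cos φ cos λ, cos φ sin λ, sin φ).
The central angle between the endpoints is δ = arccos(p₁·p₂) ≈ 2.034 rad (116.5°).
Interpolate at f = 3/4 with slerp weights a = sin((1−f)δ)/sin δ ≈ 0.544, b = sin(fδ)/sin δ ≈ 1.116.
p = a·p₁ + b·p₂ ≈ (0.048, 0.910, 0.413); φ = arcsin(p_z) ≈ 24.37°, λ = atan2(p_y, p_x) ≈ 87.00°.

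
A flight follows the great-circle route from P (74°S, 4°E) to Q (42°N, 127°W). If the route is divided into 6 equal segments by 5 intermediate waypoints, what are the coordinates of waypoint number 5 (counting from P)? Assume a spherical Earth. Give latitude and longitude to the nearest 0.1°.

≈ (19.5°N, 119.0°W)

Write both endpoints as unit vectors p₁, p₂ with components (cos φ cos λ, cos φ sin λ, sin φ).
The central angle between the endpoints is δ = arccos(p₁·p₂) ≈ 2.462 rad (141.0°).
Interpolate at f = 5/6 with slerp weights a = sin((1−f)δ)/sin δ ≈ 0.634, b = sin(fδ)/sin δ ≈ 1.410.
p = a·p₁ + b·p₂ ≈ (-0.456, -0.825, 0.334); φ = arcsin(p_z) ≈ 19.50°, λ = atan2(p_y, p_x) ≈ -118.95°.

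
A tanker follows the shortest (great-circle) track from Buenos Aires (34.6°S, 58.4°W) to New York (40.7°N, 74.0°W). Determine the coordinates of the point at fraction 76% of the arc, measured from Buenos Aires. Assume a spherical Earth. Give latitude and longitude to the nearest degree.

≈ 23°N, 70°W

The haversine formula gives a central angle δ ≈ 1.338 rad (76.7°) between the endpoints.
Interpolate at f = 0.76 with slerp weights a = sin((1−f)δ)/sin δ ≈ 0.324, b = sin(fδ)/sin δ ≈ 0.874.
p = a·p₁ + b·p₂ ≈ (0.323, -0.864, 0.386); φ = arcsin(p_z) ≈ 22.69°, λ = atan2(p_y, p_x) ≈ -69.54°.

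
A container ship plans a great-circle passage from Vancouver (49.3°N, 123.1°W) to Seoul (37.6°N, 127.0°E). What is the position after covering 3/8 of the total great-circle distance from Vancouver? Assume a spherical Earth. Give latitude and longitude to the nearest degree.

≈ 60°N, 168°W

From cos δ = sin φ₁ sin φ₂ + cos φ₁ cos φ₂ cos Δλ, the central angle is δ ≈ 1.280 rad (73.3°).
Interpolate at f = 3/8 with slerp weights a = sin((1−f)δ)/sin δ ≈ 0.749, b = sin(fδ)/sin δ ≈ 0.482.
p = a·p₁ + b·p₂ ≈ (-0.496, -0.104, 0.862); φ = arcsin(p_z) ≈ 59.52°, λ = atan2(p_y, p_x) ≈ -168.16°.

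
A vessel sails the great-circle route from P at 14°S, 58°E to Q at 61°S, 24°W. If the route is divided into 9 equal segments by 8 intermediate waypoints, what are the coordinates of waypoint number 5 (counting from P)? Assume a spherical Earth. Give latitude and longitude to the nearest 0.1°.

≈ 47.3°S, 29.1°E

The haversine formula gives a central angle δ ≈ 1.290 rad (73.9°) between the endpoints.
Interpolate at f = 5/9 with slerp weights a = sin((1−f)δ)/sin δ ≈ 0.565, b = sin(fδ)/sin δ ≈ 0.684.
p = a·p₁ + b·p₂ ≈ (0.593, 0.330, -0.735); φ = arcsin(p_z) ≈ -47.27°, λ = atan2(p_y, p_x) ≈ 29.07°.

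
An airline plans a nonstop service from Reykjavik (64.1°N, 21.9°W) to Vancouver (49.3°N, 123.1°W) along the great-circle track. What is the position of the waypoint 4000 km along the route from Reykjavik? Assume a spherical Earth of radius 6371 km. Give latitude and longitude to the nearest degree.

From cos δ = sin φ₁ sin φ₂ + cos φ₁ cos φ₂ cos Δλ, the central angle is δ ≈ 0.894 rad (51.2°). The total great-circle distance is δ·R ≈ 0.894 × 6371 ≈ 5693 km, so the target fraction is f = 4000/5693 ≈ 0.703.
Interpolate at f ≈ 0.703 with slerp weights a = sin((1−f)δ)/sin δ ≈ 0.337, b = sin(fδ)/sin δ ≈ 0.754.
p = a·p₁ + b·p₂ ≈ (-0.132, -0.467, 0.875); φ = arcsin(p_z) ≈ 60.99°, λ = atan2(p_y, p_x) ≈ -105.78°.

≈ 61°N, 106°W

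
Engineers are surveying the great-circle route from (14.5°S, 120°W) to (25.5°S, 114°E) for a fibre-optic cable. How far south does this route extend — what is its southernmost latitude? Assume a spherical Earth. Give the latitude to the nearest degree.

The great circle lies in the plane with unit normal n̂ = (p₁ × p₂)/|p₁ × p₂|.
Here n̂_z ≈ -0.774; the vertex latitude is φ_max = arccos|n̂_z| ≈ 39.3°.
Check via Clairaut: cos φ_max = |cos φ₁| · sin C = cos(14.5°)·sin(127.0°) ≈ 0.774, again giving ≈ 39.3°.

≈ 39°S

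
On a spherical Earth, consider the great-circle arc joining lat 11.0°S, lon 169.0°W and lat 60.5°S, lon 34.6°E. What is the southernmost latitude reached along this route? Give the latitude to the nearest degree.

The great circle lies in the plane with unit normal n̂ = (p₁ × p₂)/|p₁ × p₂|.
Here n̂_z ≈ -0.201; the vertex latitude is φ_max = arccos|n̂_z| ≈ 78.4°.
Check via Clairaut: cos φ_max = |cos φ₁| · sin C = cos(11.0°)·sin(168.2°) ≈ 0.201, again giving ≈ 78.4°.

≈ 78°S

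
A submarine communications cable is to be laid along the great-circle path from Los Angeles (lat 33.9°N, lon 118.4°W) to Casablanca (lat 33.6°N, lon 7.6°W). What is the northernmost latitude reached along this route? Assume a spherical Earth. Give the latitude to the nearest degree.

The great circle lies in the plane with unit normal n̂ = (p₁ × p₂)/|p₁ × p₂|.
Here n̂_z ≈ +0.648; the vertex latitude is φ_max = arccos|n̂_z| ≈ 49.6°.

≈ 50°N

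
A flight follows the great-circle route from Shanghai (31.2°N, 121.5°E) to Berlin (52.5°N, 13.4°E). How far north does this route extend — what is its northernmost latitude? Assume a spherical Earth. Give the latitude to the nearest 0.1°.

The great circle lies in the plane with unit normal n̂ = (p₁ × p₂)/|p₁ × p₂|.
Here n̂_z ≈ -0.511; the vertex latitude is φ_max = arccos|n̂_z| ≈ 59.3°.

≈ 59.3°N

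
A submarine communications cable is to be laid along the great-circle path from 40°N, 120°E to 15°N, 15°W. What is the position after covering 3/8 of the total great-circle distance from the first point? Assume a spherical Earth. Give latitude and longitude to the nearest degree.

From cos δ = sin φ₁ sin φ₂ + cos φ₁ cos φ₂ cos Δλ, the central angle is δ ≈ 1.936 rad (110.9°).
Interpolate at f = 3/8 with slerp weights a = sin((1−f)δ)/sin δ ≈ 1.001, b = sin(fδ)/sin δ ≈ 0.711.
p = a·p₁ + b·p₂ ≈ (0.279, 0.487, 0.828); φ = arcsin(p_z) ≈ 55.86°, λ = atan2(p_y, p_x) ≈ 60.14°.

≈ 56°N, 60°E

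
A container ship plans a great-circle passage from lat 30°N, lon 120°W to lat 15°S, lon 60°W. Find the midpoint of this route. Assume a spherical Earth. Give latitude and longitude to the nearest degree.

The haversine formula gives a central angle δ ≈ 1.278 rad (73.2°) between the endpoints.
Interpolate at f = 1/2 with slerp weights a = sin((1−f)δ)/sin δ ≈ 0.623, b = sin(fδ)/sin δ ≈ 0.623.
p = a·p₁ + b·p₂ ≈ (0.031, -0.988, 0.150); φ = arcsin(p_z) ≈ 8.64°, λ = atan2(p_y, p_x) ≈ -88.20°.

≈ lat 9°N, lon 88°W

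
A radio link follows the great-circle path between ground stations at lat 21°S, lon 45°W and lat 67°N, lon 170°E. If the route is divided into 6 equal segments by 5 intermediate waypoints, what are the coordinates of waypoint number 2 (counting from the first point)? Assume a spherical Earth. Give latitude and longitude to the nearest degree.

≈ lat 20°N, lon 57°W

Convert each endpoint to a unit vector on the sphere (x = cos φ cos λ, y = cos φ sin λ, z = sin φ).
The central angle between the endpoints is δ = arccos(p₁·p₂) ≈ 2.251 rad (129.0°).
Interpolate at f = 2/6 with slerp weights a = sin((1−f)δ)/sin δ ≈ 1.283, b = sin(fδ)/sin δ ≈ 0.877.
p = a·p₁ + b·p₂ ≈ (0.509, -0.787, 0.347); φ = arcsin(p_z) ≈ 20.33°, λ = atan2(p_y, p_x) ≈ -57.10°.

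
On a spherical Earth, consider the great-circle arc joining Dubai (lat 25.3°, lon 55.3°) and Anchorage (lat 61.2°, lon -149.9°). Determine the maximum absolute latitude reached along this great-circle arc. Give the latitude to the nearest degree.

The great circle lies in the plane with unit normal n̂ = (p₁ × p₂)/|p₁ × p₂|.
Here n̂_z ≈ +0.185; the vertex latitude is φ_max = arccos|n̂_z| ≈ 79.3°.

≈ 79°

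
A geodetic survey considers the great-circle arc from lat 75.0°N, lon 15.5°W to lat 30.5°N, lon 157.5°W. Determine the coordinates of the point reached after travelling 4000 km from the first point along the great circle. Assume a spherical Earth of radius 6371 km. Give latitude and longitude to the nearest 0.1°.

≈ lat 65.2°N, lon 144.0°W

Convert each endpoint to a unit vector on the sphere (x = cos φ cos λ, y = cos φ sin λ, z = sin φ).
The central angle between the endpoints is δ = arccos(p₁·p₂) ≈ 1.251 rad (71.7°). The total great-circle distance is δ·R ≈ 1.251 × 6371 ≈ 7969 km, so the target fraction is f = 4000/7969 ≈ 0.502.
Interpolate at f ≈ 0.502 with slerp weights a = sin((1−f)δ)/sin δ ≈ 0.615, b = sin(fδ)/sin δ ≈ 0.619.
p = a·p₁ + b·p₂ ≈ (-0.339, -0.247, 0.908); φ = arcsin(p_z) ≈ 65.20°, λ = atan2(p_y, p_x) ≈ -144.00°.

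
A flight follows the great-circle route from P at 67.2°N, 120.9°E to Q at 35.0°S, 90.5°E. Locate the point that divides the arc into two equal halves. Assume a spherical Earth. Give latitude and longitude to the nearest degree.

Convert each endpoint to a unit vector on the sphere (x = cos φ cos λ, y = cos φ sin λ, z = sin φ).
The central angle between the endpoints is δ = arccos(p₁·p₂) ≈ 1.829 rad (104.8°).
Interpolate at f = 1/2 with slerp weights a = sin((1−f)δ)/sin δ ≈ 0.819, b = sin(fδ)/sin δ ≈ 0.819.
p = a·p₁ + b·p₂ ≈ (-0.169, 0.943, 0.285); φ = arcsin(p_z) ≈ 16.58°, λ = atan2(p_y, p_x) ≈ 100.15°.

≈ 17°N, 100°E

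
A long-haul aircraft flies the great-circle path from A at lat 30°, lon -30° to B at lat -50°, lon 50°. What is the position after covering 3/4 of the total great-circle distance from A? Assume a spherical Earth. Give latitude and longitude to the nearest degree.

Convert each endpoint to a unit vector on the sphere (x = cos φ cos λ, y = cos φ sin λ, z = sin φ).
The central angle between the endpoints is δ = arccos(p₁·p₂) ≈ 1.861 rad (106.6°).
Interpolate at f = 3/4 with slerp weights a = sin((1−f)δ)/sin δ ≈ 0.468, b = sin(fδ)/sin δ ≈ 1.028.
p = a·p₁ + b·p₂ ≈ (0.776, 0.303, -0.553); φ = arcsin(p_z) ≈ -33.59°, λ = atan2(p_y, p_x) ≈ 21.35°.

≈ lat -34°, lon 21°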